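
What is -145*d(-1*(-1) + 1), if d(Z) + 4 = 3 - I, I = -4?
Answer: -435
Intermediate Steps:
d(Z) = 3 (d(Z) = -4 + (3 - 1*(-4)) = -4 + (3 + 4) = -4 + 7 = 3)
-145*d(-1*(-1) + 1) = -145*3 = -435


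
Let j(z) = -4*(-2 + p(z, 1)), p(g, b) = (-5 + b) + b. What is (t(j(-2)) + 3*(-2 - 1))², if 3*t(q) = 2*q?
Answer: 169/9 ≈ 18.778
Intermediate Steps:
p(g, b) = -5 + 2*b
j(z) = 20 (j(z) = -4*(-2 + (-5 + 2*1)) = -4*(-2 + (-5 + 2)) = -4*(-2 - 3) = -4*(-5) = 20)
t(q) = 2*q/3 (t(q) = (2*q)/3 = 2*q/3)
(t(j(-2)) + 3*(-2 - 1))² = ((⅔)*20 + 3*(-2 - 1))² = (40/3 + 3*(-3))² = (40/3 - 9)² = (13/3)² = 169/9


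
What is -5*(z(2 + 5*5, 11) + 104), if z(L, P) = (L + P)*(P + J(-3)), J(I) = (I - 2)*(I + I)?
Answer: -8310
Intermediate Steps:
J(I) = 2*I*(-2 + I) (J(I) = (-2 + I)*(2*I) = 2*I*(-2 + I))
z(L, P) = (30 + P)*(L + P) (z(L, P) = (L + P)*(P + 2*(-3)*(-2 - 3)) = (L + P)*(P + 2*(-3)*(-5)) = (L + P)*(P + 30) = (L + P)*(30 + P) = (30 + P)*(L + P))
-5*(z(2 + 5*5, 11) + 104) = -5*((11² + 30*(2 + 5*5) + 30*11 + (2 + 5*5)*11) + 104) = -5*((121 + 30*(2 + 25) + 330 + (2 + 25)*11) + 104) = -5*((121 + 30*27 + 330 + 27*11) + 104) = -5*((121 + 810 + 330 + 297) + 104) = -5*(1558 + 104) = -5*1662 = -8310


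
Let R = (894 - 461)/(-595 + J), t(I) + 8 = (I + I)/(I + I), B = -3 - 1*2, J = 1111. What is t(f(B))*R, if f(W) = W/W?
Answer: -3031/516 ≈ -5.8740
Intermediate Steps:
B = -5 (B = -3 - 2 = -5)
f(W) = 1
t(I) = -7 (t(I) = -8 + (I + I)/(I + I) = -8 + (2*I)/((2*I)) = -8 + (2*I)*(1/(2*I)) = -8 + 1 = -7)
R = 433/516 (R = (894 - 461)/(-595 + 1111) = 433/516 ≈ 0.83915)
t(f(B))*R = -7*433/516 = -3031/516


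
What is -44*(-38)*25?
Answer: 41800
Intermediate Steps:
-44*(-38)*25 = 1672*25 = 41800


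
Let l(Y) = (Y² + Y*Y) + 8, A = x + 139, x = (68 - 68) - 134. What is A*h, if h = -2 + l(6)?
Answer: 390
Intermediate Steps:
x = -134 (x = 0 - 134 = -134)
A = 5 (A = -134 + 139 = 5)
l(Y) = 8 + 2*Y² (l(Y) = (Y² + Y²) + 8 = 2*Y² + 8 = 8 + 2*Y²)
h = 78 (h = -2 + (8 + 2*6²) = -2 + (8 + 2*36) = -2 + (8 + 72) = -2 + 80 = 78)
A*h = 5*78 = 390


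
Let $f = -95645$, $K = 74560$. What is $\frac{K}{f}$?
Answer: $- \frac{14912}{19129} \approx -0.77955$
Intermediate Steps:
$\frac{K}{f} = \frac{74560}{-95645} = 74560 \left(- \frac{1}{95645}\right) = - \frac{14912}{19129}$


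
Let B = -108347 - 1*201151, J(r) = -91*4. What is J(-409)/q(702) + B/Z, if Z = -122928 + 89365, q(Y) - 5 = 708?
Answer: 208455142/23930419 ≈ 8.7109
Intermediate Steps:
q(Y) = 713 (q(Y) = 5 + 708 = 713)
J(r) = -364
Z = -33563
B = -309498 (B = -108347 - 201151 = -309498)
J(-409)/q(702) + B/Z = -364/713 - 309498/(-33563) = -364*1/713 - 309498*(-1/33563) = -364/713 + 309498/33563 = 208455142/23930419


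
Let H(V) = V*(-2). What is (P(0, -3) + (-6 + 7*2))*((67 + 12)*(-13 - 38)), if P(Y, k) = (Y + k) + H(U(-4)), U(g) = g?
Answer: -52377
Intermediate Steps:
H(V) = -2*V
P(Y, k) = 8 + Y + k (P(Y, k) = (Y + k) - 2*(-4) = (Y + k) + 8 = 8 + Y + k)
(P(0, -3) + (-6 + 7*2))*((67 + 12)*(-13 - 38)) = ((8 + 0 - 3) + (-6 + 7*2))*((67 + 12)*(-13 - 38)) = (5 + (-6 + 14))*(79*(-51)) = (5 + 8)*(-4029) = 13*(-4029) = -52377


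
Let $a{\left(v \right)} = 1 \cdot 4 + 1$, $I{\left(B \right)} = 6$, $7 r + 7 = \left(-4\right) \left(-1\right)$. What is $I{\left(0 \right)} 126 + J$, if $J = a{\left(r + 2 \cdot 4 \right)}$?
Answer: $761$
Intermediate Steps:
$r = - \frac{3}{7}$ ($r = -1 + \frac{\left(-4\right) \left(-1\right)}{7} = -1 + \frac{1}{7} \cdot 4 = -1 + \frac{4}{7} = - \frac{3}{7} \approx -0.42857$)
$a{\left(v \right)} = 5$ ($a{\left(v \right)} = 4 + 1 = 5$)
$J = 5$
$I{\left(0 \right)} 126 + J = 6 \cdot 126 + 5 = 756 + 5 = 761$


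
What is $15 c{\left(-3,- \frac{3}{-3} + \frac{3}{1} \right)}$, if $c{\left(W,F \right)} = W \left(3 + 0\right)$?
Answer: $-135$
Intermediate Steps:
$c{\left(W,F \right)} = 3 W$ ($c{\left(W,F \right)} = W 3 = 3 W$)
$15 c{\left(-3,- \frac{3}{-3} + \frac{3}{1} \right)} = 15 \cdot 3 \left(-3\right) = 15 \left(-9\right) = -135$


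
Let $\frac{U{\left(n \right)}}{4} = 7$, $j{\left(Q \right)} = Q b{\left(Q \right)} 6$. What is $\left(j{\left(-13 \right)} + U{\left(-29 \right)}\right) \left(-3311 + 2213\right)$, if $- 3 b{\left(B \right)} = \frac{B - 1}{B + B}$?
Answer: $-46116$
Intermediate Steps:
$b{\left(B \right)} = - \frac{-1 + B}{6 B}$ ($b{\left(B \right)} = - \frac{\left(B - 1\right) \frac{1}{B + B}}{3} = - \frac{\left(-1 + B\right) \frac{1}{2 B}}{3} = - \frac{\frac{1}{2} \frac{1}{B} \left(-1 + B\right)}{3} = - \frac{-1 + B}{6 B}$)
$j{\left(Q \right)} = 1 - Q$ ($j{\left(Q \right)} = Q \frac{1 - Q}{6 Q} 6 = \left(\frac{1}{6} - \frac{Q}{6}\right) 6 = 1 - Q$)
$U{\left(n \right)} = 28$ ($U{\left(n \right)} = 4 \cdot 7 = 28$)
$\left(j{\left(-13 \right)} + U{\left(-29 \right)}\right) \left(-3311 + 2213\right) = \left(\left(1 - -13\right) + 28\right) \left(-3311 + 2213\right) = \left(\left(1 + 13\right) + 28\right) \left(-1098\right) = \left(14 + 28\right) \left(-1098\right) = 42 \left(-1098\right) = -46116$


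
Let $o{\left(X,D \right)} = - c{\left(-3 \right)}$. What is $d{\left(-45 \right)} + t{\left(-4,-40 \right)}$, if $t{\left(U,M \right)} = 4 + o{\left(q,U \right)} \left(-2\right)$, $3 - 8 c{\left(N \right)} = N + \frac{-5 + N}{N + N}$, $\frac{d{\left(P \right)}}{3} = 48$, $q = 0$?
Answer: $\frac{895}{6} \approx 149.17$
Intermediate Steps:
$d{\left(P \right)} = 144$ ($d{\left(P \right)} = 3 \cdot 48 = 144$)
$c{\left(N \right)} = \frac{3}{8} - \frac{N}{8} - \frac{-5 + N}{16 N}$ ($c{\left(N \right)} = \frac{3}{8} - \frac{N + \frac{-5 + N}{N + N}}{8} = \frac{3}{8} - \frac{N + \frac{-5 + N}{2 N}}{8} = \frac{3}{8} - \left(\frac{N}{8} + \frac{-5 + N}{16 N}\right) = \frac{3}{8} - \frac{N}{8} - \frac{-5 + N}{16 N}$)
$o{\left(X,D \right)} = - \frac{7}{12}$ ($o{\left(X,D \right)} = - \frac{5 - - 3 \left(-5 + 2 \left(-3\right)\right)}{16 \left(-3\right)} = - \frac{\left(-1\right) \left(5 - - 3 \left(-5 - 6\right)\right)}{16 \cdot 3} = - \frac{\left(-1\right) \left(5 - \left(-3\right) \left(-11\right)\right)}{16 \cdot 3} = - \frac{\left(-1\right) \left(5 - 33\right)}{16 \cdot 3} = - \frac{\left(-1\right) \left(-28\right)}{16 \cdot 3} = \left(-1\right) \frac{7}{12} = - \frac{7}{12}$)
$t{\left(U,M \right)} = \frac{31}{6}$ ($t{\left(U,M \right)} = 4 - - \frac{7}{6} = 4 + \frac{7}{6} = \frac{31}{6}$)
$d{\left(-45 \right)} + t{\left(-4,-40 \right)} = 144 + \frac{31}{6} = \frac{895}{6}$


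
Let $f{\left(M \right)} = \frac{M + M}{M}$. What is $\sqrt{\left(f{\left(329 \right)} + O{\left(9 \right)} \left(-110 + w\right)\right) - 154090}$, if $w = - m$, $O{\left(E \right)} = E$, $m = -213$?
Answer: $i \sqrt{153161} \approx 391.36 i$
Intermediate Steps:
$w = 213$ ($w = \left(-1\right) \left(-213\right) = 213$)
$f{\left(M \right)} = 2$ ($f{\left(M \right)} = \frac{2 M}{M} = 2$)
$\sqrt{\left(f{\left(329 \right)} + O{\left(9 \right)} \left(-110 + w\right)\right) - 154090} = \sqrt{\left(2 + 9 \left(-110 + 213\right)\right) - 154090} = \sqrt{\left(2 + 9 \cdot 103\right) - 154090} = \sqrt{\left(2 + 927\right) - 154090} = \sqrt{929 - 154090} = \sqrt{-153161} = i \sqrt{153161}$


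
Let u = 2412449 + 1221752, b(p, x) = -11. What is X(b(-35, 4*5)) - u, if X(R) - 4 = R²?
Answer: -3634076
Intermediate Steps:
X(R) = 4 + R²
u = 3634201
X(b(-35, 4*5)) - u = (4 + (-11)²) - 1*3634201 = (4 + 121) - 3634201 = 125 - 3634201 = -3634076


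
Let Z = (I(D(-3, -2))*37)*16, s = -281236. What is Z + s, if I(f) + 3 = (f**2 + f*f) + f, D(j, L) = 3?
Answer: -270580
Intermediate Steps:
I(f) = -3 + f + 2*f**2 (I(f) = -3 + ((f**2 + f*f) + f) = -3 + ((f**2 + f**2) + f) = -3 + (2*f**2 + f) = -3 + (f + 2*f**2) = -3 + f + 2*f**2)
Z = 10656 (Z = ((-3 + 3 + 2*3**2)*37)*16 = ((-3 + 3 + 2*9)*37)*16 = ((-3 + 3 + 18)*37)*16 = (18*37)*16 = 666*16 = 10656)
Z + s = 10656 - 281236 = -270580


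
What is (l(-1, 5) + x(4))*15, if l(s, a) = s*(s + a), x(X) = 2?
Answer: -30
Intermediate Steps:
l(s, a) = s*(a + s)
(l(-1, 5) + x(4))*15 = (-(5 - 1) + 2)*15 = (-1*4 + 2)*15 = (-4 + 2)*15 = -2*15 = -30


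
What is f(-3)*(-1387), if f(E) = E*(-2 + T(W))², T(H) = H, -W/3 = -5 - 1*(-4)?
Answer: 4161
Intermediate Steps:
W = 3 (W = -3*(-5 - 1*(-4)) = -3*(-5 + 4) = -3*(-1) = 3)
f(E) = E (f(E) = E*(-2 + 3)² = E*1² = E*1 = E)
f(-3)*(-1387) = -3*(-1387) = 4161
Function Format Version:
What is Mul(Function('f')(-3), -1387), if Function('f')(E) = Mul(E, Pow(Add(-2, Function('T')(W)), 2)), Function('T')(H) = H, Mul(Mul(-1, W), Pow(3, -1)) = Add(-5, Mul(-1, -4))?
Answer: 4161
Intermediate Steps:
W = 3 (W = Mul(-3, Add(-5, Mul(-1, -4))) = Mul(-3, Add(-5, 4)) = Mul(-3, -1) = 3)
Function('f')(E) = E (Function('f')(E) = Mul(E, Pow(Add(-2, 3), 2)) = Mul(E, Pow(1, 2)) = Mul(E, 1) = E)
Mul(Function('f')(-3), -1387) = Mul(-3, -1387) = 4161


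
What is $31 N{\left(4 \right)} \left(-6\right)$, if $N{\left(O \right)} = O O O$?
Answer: $-11904$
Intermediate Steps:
$N{\left(O \right)} = O^{3}$ ($N{\left(O \right)} = O^{2} O = O^{3}$)
$31 N{\left(4 \right)} \left(-6\right) = 31 \cdot 4^{3} \left(-6\right) = 31 \cdot 64 \left(-6\right) = 1984 \left(-6\right) = -11904$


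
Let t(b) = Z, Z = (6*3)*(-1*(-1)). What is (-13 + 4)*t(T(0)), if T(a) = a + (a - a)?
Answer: -162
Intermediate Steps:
T(a) = a (T(a) = a + 0 = a)
Z = 18 (Z = 18*1 = 18)
t(b) = 18
(-13 + 4)*t(T(0)) = (-13 + 4)*18 = -9*18 = -162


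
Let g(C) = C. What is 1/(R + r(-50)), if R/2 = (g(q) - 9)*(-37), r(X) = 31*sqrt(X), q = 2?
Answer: 259/158187 - 155*I*sqrt(2)/316374 ≈ 0.0016373 - 0.00069286*I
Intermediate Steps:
R = 518 (R = 2*((2 - 9)*(-37)) = 2*(-7*(-37)) = 2*259 = 518)
1/(R + r(-50)) = 1/(518 + 31*sqrt(-50)) = 1/(518 + 31*(5*I*sqrt(2))) = 1/(518 + 155*I*sqrt(2))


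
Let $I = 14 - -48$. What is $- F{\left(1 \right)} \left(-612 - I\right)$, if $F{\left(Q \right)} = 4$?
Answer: $2696$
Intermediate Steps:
$I = 62$ ($I = 14 + 48 = 62$)
$- F{\left(1 \right)} \left(-612 - I\right) = - 4 \left(-612 - 62\right) = - 4 \left(-674\right) = \left(-1\right) \left(-2696\right) = 2696$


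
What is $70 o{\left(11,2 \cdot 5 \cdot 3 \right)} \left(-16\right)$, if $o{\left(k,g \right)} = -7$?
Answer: $7840$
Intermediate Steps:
$70 o{\left(11,2 \cdot 5 \cdot 3 \right)} \left(-16\right) = 70 \left(-7\right) \left(-16\right) = \left(-490\right) \left(-16\right) = 7840$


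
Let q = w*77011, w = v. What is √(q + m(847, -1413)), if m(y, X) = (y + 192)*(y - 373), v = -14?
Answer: 2*I*√146417 ≈ 765.29*I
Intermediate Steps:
m(y, X) = (-373 + y)*(192 + y) (m(y, X) = (192 + y)*(-373 + y) = (-373 + y)*(192 + y))
w = -14
q = -1078154 (q = -14*77011 = -1078154)
√(q + m(847, -1413)) = √(-1078154 + (-71616 + 847² - 181*847)) = √(-1078154 + (-71616 + 717409 - 153307)) = √(-1078154 + 492486) = √(-585668) = 2*I*√146417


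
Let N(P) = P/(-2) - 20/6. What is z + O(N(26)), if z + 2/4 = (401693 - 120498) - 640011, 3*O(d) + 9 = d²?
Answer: -19371451/54 ≈ -3.5873e+5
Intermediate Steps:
N(P) = -10/3 - P/2 (N(P) = P*(-½) - 20*⅙ = -P/2 - 10/3 = -10/3 - P/2)
O(d) = -3 + d²/3
z = -717633/2 (z = -½ + ((401693 - 120498) - 640011) = -½ + (281195 - 640011) = -½ - 358816 = -717633/2 ≈ -3.5882e+5)
z + O(N(26)) = -717633/2 + (-3 + (-10/3 - ½*26)²/3) = -717633/2 + (-3 + (-10/3 - 13)²/3) = -717633/2 + (-3 + (-49/3)²/3) = -717633/2 + (-3 + (⅓)*(2401/9)) = -717633/2 + (-3 + 2401/27) = -717633/2 + 2320/27 = -19371451/54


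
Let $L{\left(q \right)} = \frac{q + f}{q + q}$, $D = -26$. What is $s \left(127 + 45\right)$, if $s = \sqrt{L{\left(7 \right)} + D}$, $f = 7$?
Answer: $860 i \approx 860.0 i$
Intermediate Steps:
$L{\left(q \right)} = \frac{7 + q}{2 q}$ ($L{\left(q \right)} = \frac{q + 7}{q + q} = \frac{7 + q}{2 q}$)
$s = 5 i$ ($s = \sqrt{\frac{7 + 7}{2 \cdot 7} - 26} = \sqrt{\frac{1}{2} \cdot \frac{1}{7} \cdot 14 - 26} = \sqrt{1 - 26} = \sqrt{-25} = 5 i \approx 5.0 i$)
$s \left(127 + 45\right) = 5 i \left(127 + 45\right) = 5 i 172 = 860 i$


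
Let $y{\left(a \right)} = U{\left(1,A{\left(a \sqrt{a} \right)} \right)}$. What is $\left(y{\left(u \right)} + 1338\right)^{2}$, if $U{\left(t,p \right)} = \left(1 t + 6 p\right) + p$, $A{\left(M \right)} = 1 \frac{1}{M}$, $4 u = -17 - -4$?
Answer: $\frac{3939044301}{2197} + \frac{11536 i \sqrt{13}}{13} \approx 1.7929 \cdot 10^{6} + 3199.5 i$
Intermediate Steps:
$u = - \frac{13}{4}$ ($u = \frac{-17 - -4}{4} = \frac{-17 + 4}{4} = \frac{1}{4} \left(-13\right) = - \frac{13}{4} \approx -3.25$)
$A{\left(M \right)} = \frac{1}{M}$
$U{\left(t,p \right)} = t + 7 p$ ($U{\left(t,p \right)} = \left(t + 6 p\right) + p = t + 7 p$)
$y{\left(a \right)} = 1 + \frac{7}{a^{\frac{3}{2}}}$ ($y{\left(a \right)} = 1 + \frac{7}{a \sqrt{a}} = 1 + \frac{7}{a^{\frac{3}{2}}}$)
$\left(y{\left(u \right)} + 1338\right)^{2} = \left(\left(1 + \frac{7}{\left(- \frac{13}{8}\right) i \sqrt{13}}\right) + 1338\right)^{2} = \left(\left(1 + 7 \frac{8 i \sqrt{13}}{169}\right) + 1338\right)^{2} = \left(\left(1 + \frac{56 i \sqrt{13}}{169}\right) + 1338\right)^{2} = \left(1339 + \frac{56 i \sqrt{13}}{169}\right)^{2}$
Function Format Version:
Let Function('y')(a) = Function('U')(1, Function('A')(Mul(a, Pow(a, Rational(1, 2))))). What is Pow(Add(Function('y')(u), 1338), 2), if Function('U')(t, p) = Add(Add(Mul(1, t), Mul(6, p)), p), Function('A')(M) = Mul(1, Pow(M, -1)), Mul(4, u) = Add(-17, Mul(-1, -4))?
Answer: Add(Rational(3939044301, 2197), Mul(Rational(11536, 13), I, Pow(13, Rational(1, 2)))) ≈ Add(1.7929e+6, Mul(3199.5, I))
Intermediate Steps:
u = Rational(-13, 4) (u = Mul(Rational(1, 4), Add(-17, Mul(-1, -4))) = Mul(Rational(1, 4), Add(-17, 4)) = Mul(Rational(1, 4), -13) = Rational(-13, 4) ≈ -3.2500)
Function('A')(M) = Pow(M, -1)
Function('U')(t, p) = Add(t, Mul(7, p)) (Function('U')(t, p) = Add(Add(t, Mul(6, p)), p) = Add(t, Mul(7, p)))
Function('y')(a) = Add(1, Mul(7, Pow(a, Rational(-3, 2)))) (Function('y')(a) = Add(1, Mul(7, Pow(Mul(a, Pow(a, Rational(1, 2))), -1))) = Add(1, Mul(7, Pow(Pow(a, Rational(3, 2)), -1))) = Add(1, Mul(7, Pow(a, Rational(-3, 2)))))
Pow(Add(Function('y')(u), 1338), 2) = Pow(Add(Add(1, Mul(7, Pow(Rational(-13, 4), Rational(-3, 2)))), 1338), 2) = Pow(Add(Add(1, Mul(7, Mul(Rational(8, 169), I, Pow(13, Rational(1, 2))))), 1338), 2) = Pow(Add(Add(1, Mul(Rational(56, 169), I, Pow(13, Rational(1, 2)))), 1338), 2) = Pow(Add(1339, Mul(Rational(56, 169), I, Pow(13, Rational(1, 2)))), 2)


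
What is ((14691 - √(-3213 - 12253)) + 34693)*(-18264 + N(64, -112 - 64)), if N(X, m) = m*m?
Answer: 627769408 - 12712*I*√15466 ≈ 6.2777e+8 - 1.5809e+6*I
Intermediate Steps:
N(X, m) = m²
((14691 - √(-3213 - 12253)) + 34693)*(-18264 + N(64, -112 - 64)) = ((14691 - √(-3213 - 12253)) + 34693)*(-18264 + (-112 - 64)²) = ((14691 - √(-15466)) + 34693)*(-18264 + (-176)²) = ((14691 - I*√15466) + 34693)*(-18264 + 30976) = ((14691 - I*√15466) + 34693)*12712 = (49384 - I*√15466)*12712 = 627769408 - 12712*I*√15466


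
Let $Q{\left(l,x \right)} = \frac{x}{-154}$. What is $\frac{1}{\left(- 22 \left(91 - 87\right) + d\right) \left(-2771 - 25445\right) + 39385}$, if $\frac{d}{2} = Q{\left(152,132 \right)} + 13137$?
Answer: $- \frac{7}{5171434945} \approx -1.3536 \cdot 10^{-9}$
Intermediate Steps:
$Q{\left(l,x \right)} = - \frac{x}{154}$ ($Q{\left(l,x \right)} = x \left(- \frac{1}{154}\right) = - \frac{x}{154}$)
$d = \frac{183906}{7}$ ($d = 2 \left(\left(- \frac{1}{154}\right) 132 + 13137\right) = 2 \left(- \frac{6}{7} + 13137\right) = 2 \cdot \frac{91953}{7} = \frac{183906}{7} \approx 26272.0$)
$\frac{1}{\left(- 22 \left(91 - 87\right) + d\right) \left(-2771 - 25445\right) + 39385} = \frac{1}{\left(- 22 \left(91 - 87\right) + \frac{183906}{7}\right) \left(-2771 - 25445\right) + 39385} = \frac{1}{\left(\left(-22\right) 4 + \frac{183906}{7}\right) \left(-28216\right) + 39385} = \frac{1}{\left(-88 + \frac{183906}{7}\right) \left(-28216\right) + 39385} = \frac{1}{\frac{183290}{7} \left(-28216\right) + 39385} = \frac{1}{- \frac{5171710640}{7} + 39385} = \frac{1}{- \frac{5171434945}{7}} = - \frac{7}{5171434945}$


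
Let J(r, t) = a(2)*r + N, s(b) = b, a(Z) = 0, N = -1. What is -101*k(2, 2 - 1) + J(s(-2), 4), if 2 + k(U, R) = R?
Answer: 100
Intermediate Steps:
k(U, R) = -2 + R
J(r, t) = -1 (J(r, t) = 0*r - 1 = 0 - 1 = -1)
-101*k(2, 2 - 1) + J(s(-2), 4) = -101*(-2 + (2 - 1)) - 1 = -101*(-2 + 1) - 1 = -101*(-1) - 1 = 101 - 1 = 100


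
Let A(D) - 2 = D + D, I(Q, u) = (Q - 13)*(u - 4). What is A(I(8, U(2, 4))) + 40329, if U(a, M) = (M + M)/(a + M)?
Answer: 121073/3 ≈ 40358.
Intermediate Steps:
U(a, M) = 2*M/(M + a) (U(a, M) = (2*M)/(M + a) = 2*M/(M + a))
I(Q, u) = (-13 + Q)*(-4 + u)
A(D) = 2 + 2*D (A(D) = 2 + (D + D) = 2 + 2*D)
A(I(8, U(2, 4))) + 40329 = (2 + 2*(52 - 26*4/(4 + 2) - 4*8 + 8*(2*4/(4 + 2)))) + 40329 = (2 + 2*(52 - 26*4/6 - 32 + 8*(2*4/6))) + 40329 = (2 + 2*(52 - 26*4/6 - 32 + 8*(2*4*(⅙)))) + 40329 = (2 + 2*(52 - 13*4/3 - 32 + 8*(4/3))) + 40329 = (2 + 2*(52 - 52/3 - 32 + 32/3)) + 40329 = (2 + 2*(40/3)) + 40329 = (2 + 80/3) + 40329 = 86/3 + 40329 = 121073/3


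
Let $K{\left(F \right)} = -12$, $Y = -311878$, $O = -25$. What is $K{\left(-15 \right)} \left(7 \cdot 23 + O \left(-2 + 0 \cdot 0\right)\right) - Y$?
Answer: $309346$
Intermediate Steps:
$K{\left(-15 \right)} \left(7 \cdot 23 + O \left(-2 + 0 \cdot 0\right)\right) - Y = - 12 \left(7 \cdot 23 - 25 \left(-2 + 0 \cdot 0\right)\right) - -311878 = - 12 \left(161 - 25 \left(-2 + 0\right)\right) + 311878 = - 12 \left(161 - -50\right) + 311878 = - 12 \left(161 + 50\right) + 311878 = \left(-12\right) 211 + 311878 = -2532 + 311878 = 309346$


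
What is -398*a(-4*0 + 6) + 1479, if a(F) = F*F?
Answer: -12849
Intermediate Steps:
a(F) = F²
-398*a(-4*0 + 6) + 1479 = -398*(-4*0 + 6)² + 1479 = -398*(0 + 6)² + 1479 = -398*6² + 1479 = -398*36 + 1479 = -14328 + 1479 = -12849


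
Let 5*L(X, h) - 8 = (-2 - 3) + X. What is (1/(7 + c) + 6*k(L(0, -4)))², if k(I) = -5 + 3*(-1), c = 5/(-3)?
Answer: 585225/256 ≈ 2286.0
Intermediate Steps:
L(X, h) = ⅗ + X/5 (L(X, h) = 8/5 + ((-2 - 3) + X)/5 = 8/5 + (-5 + X)/5 = 8/5 + (-1 + X/5) = ⅗ + X/5)
c = -5/3 (c = 5*(-⅓) = -5/3 ≈ -1.6667)
k(I) = -8 (k(I) = -5 - 3 = -8)
(1/(7 + c) + 6*k(L(0, -4)))² = (1/(7 - 5/3) + 6*(-8))² = (1/(16/3) - 48)² = (3/16 - 48)² = (-765/16)² = 585225/256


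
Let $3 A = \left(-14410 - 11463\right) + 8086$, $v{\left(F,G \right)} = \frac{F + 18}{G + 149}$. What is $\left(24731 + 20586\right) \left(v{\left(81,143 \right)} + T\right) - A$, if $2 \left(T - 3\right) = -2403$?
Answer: $- \frac{15853010303}{292} \approx -5.4291 \cdot 10^{7}$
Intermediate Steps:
$T = - \frac{2397}{2}$ ($T = 3 + \frac{1}{2} \left(-2403\right) = 3 - \frac{2403}{2} = - \frac{2397}{2} \approx -1198.5$)
$v{\left(F,G \right)} = \frac{18 + F}{149 + G}$
$A = -5929$ ($A = \frac{\left(-14410 - 11463\right) + 8086}{3} = \frac{-25873 + 8086}{3} = \frac{1}{3} \left(-17787\right) = -5929$)
$\left(24731 + 20586\right) \left(v{\left(81,143 \right)} + T\right) - A = \left(24731 + 20586\right) \left(\frac{18 + 81}{149 + 143} - \frac{2397}{2}\right) - -5929 = 45317 \left(\frac{1}{292} \cdot 99 - \frac{2397}{2}\right) + 5929 = 45317 \left(\frac{99}{292} - \frac{2397}{2}\right) + 5929 = 45317 \left(- \frac{349863}{292}\right) + 5929 = - \frac{15854741571}{292} + 5929 = - \frac{15853010303}{292}$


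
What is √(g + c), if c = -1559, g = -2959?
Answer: 3*I*√502 ≈ 67.216*I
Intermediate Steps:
√(g + c) = √(-2959 - 1559) = √(-4518) = 3*I*√502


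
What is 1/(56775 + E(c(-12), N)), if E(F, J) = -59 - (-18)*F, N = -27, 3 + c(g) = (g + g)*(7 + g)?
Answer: 1/58822 ≈ 1.7000e-5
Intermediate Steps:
c(g) = -3 + 2*g*(7 + g) (c(g) = -3 + (g + g)*(7 + g) = -3 + (2*g)*(7 + g) = -3 + 2*g*(7 + g))
E(F, J) = -59 + 18*F
1/(56775 + E(c(-12), N)) = 1/(56775 + (-59 + 18*(-3 + 2*(-12)² + 14*(-12)))) = 1/(56775 + (-59 + 18*(-3 + 2*144 - 168))) = 1/(56775 + (-59 + 18*(-3 + 288 - 168))) = 1/(56775 + (-59 + 18*117)) = 1/(56775 + (-59 + 2106)) = 1/(56775 + 2047) = 1/58822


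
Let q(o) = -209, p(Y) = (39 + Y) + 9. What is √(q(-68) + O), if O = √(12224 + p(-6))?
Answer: √(-209 + √12266) ≈ 9.912*I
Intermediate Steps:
p(Y) = 48 + Y
O = √12266 (O = √(12224 + (48 - 6)) = √(12224 + 42) = √12266 ≈ 110.75)
√(q(-68) + O) = √(-209 + √12266)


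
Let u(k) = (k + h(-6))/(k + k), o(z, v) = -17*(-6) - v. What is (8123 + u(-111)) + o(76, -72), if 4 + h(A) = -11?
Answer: 307010/37 ≈ 8297.6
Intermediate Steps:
h(A) = -15 (h(A) = -4 - 11 = -15)
o(z, v) = 102 - v
u(k) = (-15 + k)/(2*k) (u(k) = (k - 15)/(k + k) = (-15 + k)/((2*k)) = (-15 + k)*(1/(2*k)) = (-15 + k)/(2*k))
(8123 + u(-111)) + o(76, -72) = (8123 + (½)*(-15 - 111)/(-111)) + (102 - 1*(-72)) = (8123 + (½)*(-1/111)*(-126)) + (102 + 72) = (8123 + 21/37) + 174 = 300572/37 + 174 = 307010/37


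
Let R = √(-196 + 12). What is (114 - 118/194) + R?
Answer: 10999/97 + 2*I*√46 ≈ 113.39 + 13.565*I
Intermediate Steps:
R = 2*I*√46 (R = √(-184) = 2*I*√46 ≈ 13.565*I)
(114 - 118/194) + R = (114 - 118/194) + 2*I*√46 = (114 - 1*59/97) + 2*I*√46 = (114 - 59/97) + 2*I*√46 = 10999/97 + 2*I*√46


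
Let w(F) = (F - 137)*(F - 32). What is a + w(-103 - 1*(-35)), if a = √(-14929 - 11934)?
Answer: 20500 + I*√26863 ≈ 20500.0 + 163.9*I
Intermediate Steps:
w(F) = (-137 + F)*(-32 + F)
a = I*√26863 (a = √(-26863) = I*√26863 ≈ 163.9*I)
a + w(-103 - 1*(-35)) = I*√26863 + (4384 + (-103 - 1*(-35))² - 169*(-103 - 1*(-35))) = I*√26863 + (4384 + (-103 + 35)² - 169*(-103 + 35)) = I*√26863 + (4384 + (-68)² - 169*(-68)) = I*√26863 + (4384 + 4624 + 11492) = I*√26863 + 20500 = 20500 + I*√26863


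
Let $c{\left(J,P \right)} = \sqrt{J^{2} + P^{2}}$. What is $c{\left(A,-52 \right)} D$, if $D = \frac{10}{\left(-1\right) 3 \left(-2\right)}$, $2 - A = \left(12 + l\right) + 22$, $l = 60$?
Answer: $\frac{20 \sqrt{698}}{3} \approx 176.13$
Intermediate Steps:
$A = -92$ ($A = 2 - \left(\left(12 + 60\right) + 22\right) = 2 - \left(72 + 22\right) = 2 - 94 = -92$)
$D = \frac{5}{3}$ ($D = \frac{10}{\left(-3\right) \left(-2\right)} = \frac{10}{6} = 10 \cdot \frac{1}{6} = \frac{5}{3} \approx 1.6667$)
$c{\left(A,-52 \right)} D = \sqrt{\left(-92\right)^{2} + \left(-52\right)^{2}} \cdot \frac{5}{3} = \sqrt{8464 + 2704} \cdot \frac{5}{3} = \sqrt{11168} \cdot \frac{5}{3} = 4 \sqrt{698} \cdot \frac{5}{3} = \frac{20 \sqrt{698}}{3}$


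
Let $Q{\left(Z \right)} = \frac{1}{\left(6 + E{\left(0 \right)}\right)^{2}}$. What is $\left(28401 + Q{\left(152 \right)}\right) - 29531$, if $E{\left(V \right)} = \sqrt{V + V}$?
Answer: $- \frac{40679}{36} \approx -1130.0$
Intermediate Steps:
$E{\left(V \right)} = \sqrt{2} \sqrt{V}$ ($E{\left(V \right)} = \sqrt{2 V} = \sqrt{2} \sqrt{V}$)
$Q{\left(Z \right)} = \frac{1}{36}$ ($Q{\left(Z \right)} = \frac{1}{\left(6 + \sqrt{2} \sqrt{0}\right)^{2}} = \frac{1}{\left(6 + \sqrt{2} \cdot 0\right)^{2}} = \frac{1}{\left(6 + 0\right)^{2}} = \frac{1}{6^{2}} = \frac{1}{36}$)
$\left(28401 + Q{\left(152 \right)}\right) - 29531 = \left(28401 + \frac{1}{36}\right) - 29531 = \frac{1022437}{36} - 29531 = - \frac{40679}{36}$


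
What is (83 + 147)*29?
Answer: 6670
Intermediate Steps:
(83 + 147)*29 = 230*29 = 6670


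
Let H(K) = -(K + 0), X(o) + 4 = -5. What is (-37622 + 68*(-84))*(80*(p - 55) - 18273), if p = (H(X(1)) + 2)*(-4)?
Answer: 1135047462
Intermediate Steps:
X(o) = -9 (X(o) = -4 - 5 = -9)
H(K) = -K
p = -44 (p = (-1*(-9) + 2)*(-4) = (9 + 2)*(-4) = 11*(-4) = -44)
(-37622 + 68*(-84))*(80*(p - 55) - 18273) = (-37622 + 68*(-84))*(80*(-44 - 55) - 18273) = (-37622 - 5712)*(80*(-99) - 18273) = -43334*(-7920 - 18273) = -43334*(-26193) = 1135047462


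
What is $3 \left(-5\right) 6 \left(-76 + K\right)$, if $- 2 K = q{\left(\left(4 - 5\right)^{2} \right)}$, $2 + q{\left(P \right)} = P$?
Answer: $6795$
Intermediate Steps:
$q{\left(P \right)} = -2 + P$
$K = \frac{1}{2}$ ($K = - \frac{-2 + \left(4 - 5\right)^{2}}{2} = - \frac{-2 + \left(-1\right)^{2}}{2} = - \frac{-2 + 1}{2} = \left(- \frac{1}{2}\right) \left(-1\right) = \frac{1}{2} \approx 0.5$)
$3 \left(-5\right) 6 \left(-76 + K\right) = 3 \left(-5\right) 6 \left(-76 + \frac{1}{2}\right) = \left(-15\right) 6 \left(- \frac{151}{2}\right) = \left(-90\right) \left(- \frac{151}{2}\right) = 6795$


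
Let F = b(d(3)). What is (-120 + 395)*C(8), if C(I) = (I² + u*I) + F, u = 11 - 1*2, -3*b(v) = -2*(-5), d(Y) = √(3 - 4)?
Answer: 109450/3 ≈ 36483.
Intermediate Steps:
d(Y) = I (d(Y) = √(-1) = I)
b(v) = -10/3 (b(v) = -(-2)*(-5)/3 = -⅓*10 = -10/3)
u = 9 (u = 11 - 2 = 9)
F = -10/3 ≈ -3.3333
C(I) = -10/3 + I² + 9*I (C(I) = (I² + 9*I) - 10/3 = -10/3 + I² + 9*I)
(-120 + 395)*C(8) = (-120 + 395)*(-10/3 + 8² + 9*8) = 275*(-10/3 + 64 + 72) = 275*(398/3) = 109450/3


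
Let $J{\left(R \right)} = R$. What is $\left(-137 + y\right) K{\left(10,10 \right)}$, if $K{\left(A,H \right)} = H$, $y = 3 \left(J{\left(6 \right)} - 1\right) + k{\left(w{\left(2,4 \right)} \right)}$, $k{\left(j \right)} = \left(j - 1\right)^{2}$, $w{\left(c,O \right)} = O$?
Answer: $-1130$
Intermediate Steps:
$k{\left(j \right)} = \left(-1 + j\right)^{2}$
$y = 24$ ($y = 3 \left(6 - 1\right) + \left(-1 + 4\right)^{2} = 3 \cdot 5 + 3^{2} = 15 + 9 = 24$)
$\left(-137 + y\right) K{\left(10,10 \right)} = \left(-137 + 24\right) 10 = \left(-113\right) 10 = -1130$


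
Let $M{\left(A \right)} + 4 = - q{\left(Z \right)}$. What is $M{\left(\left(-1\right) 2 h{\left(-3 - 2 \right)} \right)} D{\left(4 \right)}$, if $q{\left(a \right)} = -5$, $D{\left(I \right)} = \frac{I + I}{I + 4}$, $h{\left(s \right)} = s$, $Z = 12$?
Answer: $1$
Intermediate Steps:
$D{\left(I \right)} = \frac{2 I}{4 + I}$
$M{\left(A \right)} = 1$ ($M{\left(A \right)} = -4 - -5 = -4 + 5 = 1$)
$M{\left(\left(-1\right) 2 h{\left(-3 - 2 \right)} \right)} D{\left(4 \right)} = 1 \cdot 2 \cdot 4 \frac{1}{4 + 4} = 1 \cdot 2 \cdot 4 \cdot \frac{1}{8} = 1 \cdot 1 = 1$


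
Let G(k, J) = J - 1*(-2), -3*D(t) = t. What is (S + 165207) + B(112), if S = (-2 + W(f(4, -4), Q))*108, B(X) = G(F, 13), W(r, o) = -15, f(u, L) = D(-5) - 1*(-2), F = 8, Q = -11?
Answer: 163386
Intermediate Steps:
D(t) = -t/3
f(u, L) = 11/3 (f(u, L) = -⅓*(-5) - 1*(-2) = 5/3 + 2 = 11/3)
G(k, J) = 2 + J (G(k, J) = J + 2 = 2 + J)
B(X) = 15 (B(X) = 2 + 13 = 15)
S = -1836 (S = (-2 - 15)*108 = -17*108 = -1836)
(S + 165207) + B(112) = (-1836 + 165207) + 15 = 163371 + 15 = 163386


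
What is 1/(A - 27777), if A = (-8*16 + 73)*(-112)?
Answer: -1/21617 ≈ -4.6260e-5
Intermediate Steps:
A = 6160 (A = (-128 + 73)*(-112) = -55*(-112) = 6160)
1/(A - 27777) = 1/(6160 - 27777) = 1/(-21617) = -1/21617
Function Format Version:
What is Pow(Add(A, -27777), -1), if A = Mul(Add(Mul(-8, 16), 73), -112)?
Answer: Rational(-1, 21617) ≈ -4.6260e-5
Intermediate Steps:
A = 6160 (A = Mul(Add(-128, 73), -112) = Mul(-55, -112) = 6160)
Pow(Add(A, -27777), -1) = Pow(Add(6160, -27777), -1) = Pow(-21617, -1) = Rational(-1, 21617)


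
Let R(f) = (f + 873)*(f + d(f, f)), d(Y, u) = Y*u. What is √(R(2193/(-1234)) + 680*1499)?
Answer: √2366374858912038382/1522756 ≈ 1010.2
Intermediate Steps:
R(f) = (873 + f)*(f + f²) (R(f) = (f + 873)*(f + f*f) = (873 + f)*(f + f²))
√(R(2193/(-1234)) + 680*1499) = √((2193/(-1234))*(873 + (2193/(-1234))² + 874*(2193/(-1234))) + 680*1499) = √((2193*(-1/1234))*(873 + (2193*(-1/1234))² + 874*(2193*(-1/1234))) + 1019320) = √(-2193*(873 + (-2193/1234)² + 874*(-2193/1234))/1234 + 1019320) = √(-2193*(873 + 4809249/1522756 - 958341/617)/1234 + 1019320) = √(-2193/1234*(-1031010351/1522756) + 1019320) = √(2261005699743/1879080904 + 1019320) = √(1917645752765023/1879080904) = √2366374858912038382/1522756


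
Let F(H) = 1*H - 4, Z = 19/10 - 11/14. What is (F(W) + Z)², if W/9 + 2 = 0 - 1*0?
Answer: 534361/1225 ≈ 436.21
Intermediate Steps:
Z = 39/35 (Z = 19*(⅒) - 11*1/14 = 19/10 - 11/14 = 39/35 ≈ 1.1143)
W = -18 (W = -18 + 9*(0 - 1*0) = -18 + 9*(0 + 0) = -18 + 9*0 = -18 + 0 = -18)
F(H) = -4 + H (F(H) = H - 4 = -4 + H)
(F(W) + Z)² = ((-4 - 18) + 39/35)² = (-22 + 39/35)² = (-731/35)² = 534361/1225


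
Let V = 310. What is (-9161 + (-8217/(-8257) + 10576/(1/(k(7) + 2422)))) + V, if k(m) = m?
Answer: 212041857238/8257 ≈ 2.5680e+7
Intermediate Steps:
(-9161 + (-8217/(-8257) + 10576/(1/(k(7) + 2422)))) + V = (-9161 + (-8217/(-8257) + 10576/(1/(7 + 2422)))) + 310 = (-9161 + (-8217*(-1/8257) + 10576/(1/2429))) + 310 = (-9161 + (8217/8257 + 10576/(1/2429))) + 310 = (-9161 + (8217/8257 + 10576*2429)) + 310 = (-9161 + (8217/8257 + 25689104)) + 310 = (-9161 + 212114939945/8257) + 310 = 212039297568/8257 + 310 = 212041857238/8257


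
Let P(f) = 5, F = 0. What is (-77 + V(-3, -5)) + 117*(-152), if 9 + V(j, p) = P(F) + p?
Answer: -17870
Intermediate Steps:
V(j, p) = -4 + p (V(j, p) = -9 + (5 + p) = -4 + p)
(-77 + V(-3, -5)) + 117*(-152) = (-77 + (-4 - 5)) + 117*(-152) = (-77 - 9) - 17784 = -86 - 17784 = -17870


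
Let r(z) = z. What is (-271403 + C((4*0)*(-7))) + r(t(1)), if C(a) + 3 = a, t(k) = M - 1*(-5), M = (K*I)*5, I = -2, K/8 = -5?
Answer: -271001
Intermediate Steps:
K = -40 (K = 8*(-5) = -40)
M = 400 (M = -40*(-2)*5 = 80*5 = 400)
t(k) = 405 (t(k) = 400 - 1*(-5) = 400 + 5 = 405)
C(a) = -3 + a
(-271403 + C((4*0)*(-7))) + r(t(1)) = (-271403 + (-3 + (4*0)*(-7))) + 405 = (-271403 + (-3 + 0*(-7))) + 405 = (-271403 + (-3 + 0)) + 405 = (-271403 - 3) + 405 = -271406 + 405 = -271001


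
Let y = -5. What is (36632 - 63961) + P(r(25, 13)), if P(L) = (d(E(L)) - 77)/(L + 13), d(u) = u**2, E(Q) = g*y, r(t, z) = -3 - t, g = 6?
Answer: -410758/15 ≈ -27384.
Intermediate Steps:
E(Q) = -30 (E(Q) = 6*(-5) = -30)
P(L) = 823/(13 + L) (P(L) = ((-30)**2 - 77)/(L + 13) = (900 - 77)/(13 + L) = 823/(13 + L))
(36632 - 63961) + P(r(25, 13)) = (36632 - 63961) + 823/(13 + (-3 - 1*25)) = -27329 + 823/(13 + (-3 - 25)) = -27329 + 823/(13 - 28) = -27329 + 823/(-15) = -27329 + 823*(-1/15) = -27329 - 823/15 = -410758/15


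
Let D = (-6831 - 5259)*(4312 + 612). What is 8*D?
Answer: -476249280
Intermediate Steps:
D = -59531160 (D = -12090*4924 = -59531160)
8*D = 8*(-59531160) = -476249280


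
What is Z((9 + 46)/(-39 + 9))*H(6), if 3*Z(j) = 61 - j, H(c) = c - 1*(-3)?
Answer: 377/2 ≈ 188.50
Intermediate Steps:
H(c) = 3 + c (H(c) = c + 3 = 3 + c)
Z(j) = 61/3 - j/3 (Z(j) = (61 - j)/3 = 61/3 - j/3)
Z((9 + 46)/(-39 + 9))*H(6) = (61/3 - (9 + 46)/(3*(-39 + 9)))*(3 + 6) = (61/3 - 55/(3*(-30)))*9 = (61/3 - 55*(-1)/(3*30))*9 = (61/3 - ⅓*(-11/6))*9 = (61/3 + 11/18)*9 = (377/18)*9 = 377/2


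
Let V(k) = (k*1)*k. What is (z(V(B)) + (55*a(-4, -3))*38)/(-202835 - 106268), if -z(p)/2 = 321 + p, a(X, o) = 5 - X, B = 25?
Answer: -16918/309103 ≈ -0.054733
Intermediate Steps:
V(k) = k**2 (V(k) = k*k = k**2)
z(p) = -642 - 2*p (z(p) = -2*(321 + p) = -642 - 2*p)
(z(V(B)) + (55*a(-4, -3))*38)/(-202835 - 106268) = ((-642 - 2*25**2) + (55*(5 - 1*(-4)))*38)/(-202835 - 106268) = ((-642 - 2*625) + (55*(5 + 4))*38)/(-309103) = ((-642 - 1250) + (55*9)*38)*(-1/309103) = (-1892 + 495*38)*(-1/309103) = (-1892 + 18810)*(-1/309103) = 16918*(-1/309103) = -16918/309103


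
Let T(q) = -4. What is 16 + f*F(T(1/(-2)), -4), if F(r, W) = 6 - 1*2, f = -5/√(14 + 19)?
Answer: 16 - 20*√33/33 ≈ 12.518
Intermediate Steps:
f = -5*√33/33 ≈ -0.87039
F(r, W) = 4 (F(r, W) = 6 - 2 = 4)
16 + f*F(T(1/(-2)), -4) = 16 - 5*√33/33*4 = 16 - 20*√33/33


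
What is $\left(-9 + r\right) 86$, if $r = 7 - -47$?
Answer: $3870$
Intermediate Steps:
$r = 54$ ($r = 7 + 47 = 54$)
$\left(-9 + r\right) 86 = \left(-9 + 54\right) 86 = 45 \cdot 86 = 3870$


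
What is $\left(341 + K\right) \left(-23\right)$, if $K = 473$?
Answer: $-18722$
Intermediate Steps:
$\left(341 + K\right) \left(-23\right) = \left(341 + 473\right) \left(-23\right) = 814 \left(-23\right) = -18722$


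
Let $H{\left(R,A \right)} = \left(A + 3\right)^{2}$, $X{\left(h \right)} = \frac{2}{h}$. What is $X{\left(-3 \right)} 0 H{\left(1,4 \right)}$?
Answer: $0$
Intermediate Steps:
$H{\left(R,A \right)} = \left(3 + A\right)^{2}$
$X{\left(-3 \right)} 0 H{\left(1,4 \right)} = \frac{2}{-3} \cdot 0 \left(3 + 4\right)^{2} = 2 \left(- \frac{1}{3}\right) 0 \cdot 7^{2} = \left(- \frac{2}{3}\right) 0 \cdot 49 = 0 \cdot 49 = 0$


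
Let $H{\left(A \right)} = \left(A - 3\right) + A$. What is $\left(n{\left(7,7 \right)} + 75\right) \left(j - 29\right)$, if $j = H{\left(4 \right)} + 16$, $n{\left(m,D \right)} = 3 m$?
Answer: $-768$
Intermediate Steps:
$H{\left(A \right)} = -3 + 2 A$ ($H{\left(A \right)} = \left(A - 3\right) + A = \left(-3 + A\right) + A = -3 + 2 A$)
$j = 21$ ($j = \left(-3 + 2 \cdot 4\right) + 16 = \left(-3 + 8\right) + 16 = 5 + 16 = 21$)
$\left(n{\left(7,7 \right)} + 75\right) \left(j - 29\right) = \left(3 \cdot 7 + 75\right) \left(21 - 29\right) = \left(21 + 75\right) \left(21 - 29\right) = 96 \left(-8\right) = -768$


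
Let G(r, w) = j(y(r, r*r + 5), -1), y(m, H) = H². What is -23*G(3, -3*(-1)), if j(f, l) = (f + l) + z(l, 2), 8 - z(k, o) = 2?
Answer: -4623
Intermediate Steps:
z(k, o) = 6 (z(k, o) = 8 - 1*2 = 8 - 2 = 6)
j(f, l) = 6 + f + l (j(f, l) = (f + l) + 6 = 6 + f + l)
G(r, w) = 5 + (5 + r²)² (G(r, w) = 6 + (r*r + 5)² - 1 = 6 + (r² + 5)² - 1 = 6 + (5 + r²)² - 1 = 5 + (5 + r²)²)
-23*G(3, -3*(-1)) = -23*(5 + (5 + 3²)²) = -23*(5 + (5 + 9)²) = -23*(5 + 14²) = -23*(5 + 196) = -23*201 = -1*4623 = -4623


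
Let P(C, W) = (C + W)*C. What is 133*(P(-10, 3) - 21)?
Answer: 6517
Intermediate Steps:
P(C, W) = C*(C + W)
133*(P(-10, 3) - 21) = 133*(-10*(-10 + 3) - 21) = 133*(-10*(-7) - 21) = 133*(70 - 21) = 133*49 = 6517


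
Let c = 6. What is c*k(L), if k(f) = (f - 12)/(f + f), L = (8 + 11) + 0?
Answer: 21/19 ≈ 1.1053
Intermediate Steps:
L = 19 (L = 19 + 0 = 19)
k(f) = (-12 + f)/(2*f) (k(f) = (-12 + f)/((2*f)) = (-12 + f)*(1/(2*f)) = (-12 + f)/(2*f))
c*k(L) = 6*((½)*(-12 + 19)/19) = 6*((½)*(1/19)*7) = 6*(7/38) = 21/19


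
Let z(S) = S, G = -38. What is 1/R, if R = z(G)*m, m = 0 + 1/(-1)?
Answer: 1/38 ≈ 0.026316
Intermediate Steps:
m = -1 (m = 0 - 1*1 = 0 - 1 = -1)
R = 38 (R = -38*(-1) = 38)
1/R = 1/38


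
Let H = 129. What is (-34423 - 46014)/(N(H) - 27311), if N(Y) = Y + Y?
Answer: 80437/27053 ≈ 2.9733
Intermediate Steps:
N(Y) = 2*Y
(-34423 - 46014)/(N(H) - 27311) = (-34423 - 46014)/(2*129 - 27311) = -80437/(258 - 27311) = -80437/(-27053) = -80437*(-1/27053) = 80437/27053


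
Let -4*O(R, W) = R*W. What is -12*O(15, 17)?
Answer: 765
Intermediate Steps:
O(R, W) = -R*W/4
-12*O(15, 17) = -(-3)*15*17 = -12*(-255/4) = 765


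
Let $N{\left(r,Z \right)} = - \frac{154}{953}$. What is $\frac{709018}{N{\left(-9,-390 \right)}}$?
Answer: $- \frac{337847077}{77} \approx -4.3876 \cdot 10^{6}$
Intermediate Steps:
$N{\left(r,Z \right)} = - \frac{154}{953}$ ($N{\left(r,Z \right)} = \left(-154\right) \frac{1}{953} = - \frac{154}{953}$)
$\frac{709018}{N{\left(-9,-390 \right)}} = \frac{709018}{- \frac{154}{953}} = 709018 \left(- \frac{953}{154}\right) = - \frac{337847077}{77}$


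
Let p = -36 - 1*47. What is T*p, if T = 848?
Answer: -70384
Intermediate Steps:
p = -83 (p = -36 - 47 = -83)
T*p = 848*(-83) = -70384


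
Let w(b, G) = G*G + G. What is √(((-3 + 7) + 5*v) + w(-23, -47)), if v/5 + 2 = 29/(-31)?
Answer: √2011001/31 ≈ 45.745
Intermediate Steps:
w(b, G) = G + G² (w(b, G) = G² + G = G + G²)
v = -455/31 (v = -10 + 5*(29/(-31)) = -10 + 5*(29*(-1/31)) = -10 + 5*(-29/31) = -10 - 145/31 = -455/31 ≈ -14.677)
√(((-3 + 7) + 5*v) + w(-23, -47)) = √(((-3 + 7) + 5*(-455/31)) - 47*(1 - 47)) = √((4 - 2275/31) - 47*(-46)) = √(-2151/31 + 2162) = √(64871/31) = √2011001/31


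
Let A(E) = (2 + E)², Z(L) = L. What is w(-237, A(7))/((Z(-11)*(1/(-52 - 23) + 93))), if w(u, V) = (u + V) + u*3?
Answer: 65025/76714 ≈ 0.84763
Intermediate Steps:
w(u, V) = V + 4*u (w(u, V) = (V + u) + 3*u = V + 4*u)
w(-237, A(7))/((Z(-11)*(1/(-52 - 23) + 93))) = ((2 + 7)² + 4*(-237))/((-11*(1/(-52 - 23) + 93))) = (9² - 948)/((-11*(1/(-75) + 93))) = (81 - 948)/((-11*(-1/75 + 93))) = -867/((-11*6974/75)) = -867/(-76714/75) = -867*(-75/76714) = 65025/76714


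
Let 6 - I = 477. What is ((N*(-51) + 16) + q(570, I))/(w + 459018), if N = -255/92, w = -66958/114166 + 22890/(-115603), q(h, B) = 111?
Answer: 162921872783761/278671589929900100 ≈ 0.00058464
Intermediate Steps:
I = -471 (I = 6 - 1*477 = 6 - 477 = -471)
w = -5176902707/6598966049 (w = -66958*1/114166 + 22890*(-1/115603) = -33479/57083 - 22890/115603 = -5176902707/6598966049 ≈ -0.78450)
N = -255/92 (N = -255*1/92 = -255/92 ≈ -2.7717)
((N*(-51) + 16) + q(570, I))/(w + 459018) = ((-255/92*(-51) + 16) + 111)/(-5176902707/6598966049 + 459018) = ((13005/92 + 16) + 111)/(3029039020977175/6598966049) = (14477/92 + 111)*(6598966049/3029039020977175) = (24689/92)*(6598966049/3029039020977175) = 162921872783761/278671589929900100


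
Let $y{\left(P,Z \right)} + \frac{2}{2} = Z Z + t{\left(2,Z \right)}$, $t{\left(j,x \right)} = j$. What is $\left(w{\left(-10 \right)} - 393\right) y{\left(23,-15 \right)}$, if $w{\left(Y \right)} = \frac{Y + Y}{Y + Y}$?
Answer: $-88592$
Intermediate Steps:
$y{\left(P,Z \right)} = 1 + Z^{2}$ ($y{\left(P,Z \right)} = -1 + \left(Z Z + 2\right) = -1 + \left(Z^{2} + 2\right) = -1 + \left(2 + Z^{2}\right) = 1 + Z^{2}$)
$w{\left(Y \right)} = 1$ ($w{\left(Y \right)} = \frac{2 Y}{2 Y} = 2 Y \frac{1}{2 Y} = 1$)
$\left(w{\left(-10 \right)} - 393\right) y{\left(23,-15 \right)} = \left(1 - 393\right) \left(1 + \left(-15\right)^{2}\right) = - 392 \left(1 + 225\right) = \left(-392\right) 226 = -88592$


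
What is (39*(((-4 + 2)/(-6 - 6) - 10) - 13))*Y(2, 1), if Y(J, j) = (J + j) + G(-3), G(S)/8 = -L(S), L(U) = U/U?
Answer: 8905/2 ≈ 4452.5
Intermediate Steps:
L(U) = 1
G(S) = -8 (G(S) = 8*(-1*1) = 8*(-1) = -8)
Y(J, j) = -8 + J + j (Y(J, j) = (J + j) - 8 = -8 + J + j)
(39*(((-4 + 2)/(-6 - 6) - 10) - 13))*Y(2, 1) = (39*(((-4 + 2)/(-6 - 6) - 10) - 13))*(-8 + 2 + 1) = (39*((-2/(-12) - 10) - 13))*(-5) = (39*((-2*(-1/12) - 10) - 13))*(-5) = (39*((1/6 - 10) - 13))*(-5) = (39*(-59/6 - 13))*(-5) = (39*(-137/6))*(-5) = -1781/2*(-5) = 8905/2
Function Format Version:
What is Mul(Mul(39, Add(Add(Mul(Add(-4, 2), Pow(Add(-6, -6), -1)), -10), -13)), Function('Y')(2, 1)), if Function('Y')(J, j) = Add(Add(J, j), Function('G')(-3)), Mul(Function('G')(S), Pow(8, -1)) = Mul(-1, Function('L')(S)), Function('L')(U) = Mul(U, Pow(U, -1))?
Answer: Rational(8905, 2) ≈ 4452.5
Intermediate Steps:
Function('L')(U) = 1
Function('G')(S) = -8 (Function('G')(S) = Mul(8, Mul(-1, 1)) = Mul(8, -1) = -8)
Function('Y')(J, j) = Add(-8, J, j) (Function('Y')(J, j) = Add(Add(J, j), -8) = Add(-8, J, j))
Mul(Mul(39, Add(Add(Mul(Add(-4, 2), Pow(Add(-6, -6), -1)), -10), -13)), Function('Y')(2, 1)) = Mul(Mul(39, Add(Add(Mul(Add(-4, 2), Pow(Add(-6, -6), -1)), -10), -13)), Add(-8, 2, 1)) = Mul(Mul(39, Add(Add(Mul(-2, Pow(-12, -1)), -10), -13)), -5) = Mul(Mul(39, Add(Add(Mul(-2, Rational(-1, 12)), -10), -13)), -5) = Mul(Mul(39, Add(Add(Rational(1, 6), -10), -13)), -5) = Mul(Mul(39, Add(Rational(-59, 6), -13)), -5) = Mul(Mul(39, Rational(-137, 6)), -5) = Mul(Rational(-1781, 2), -5) = Rational(8905, 2)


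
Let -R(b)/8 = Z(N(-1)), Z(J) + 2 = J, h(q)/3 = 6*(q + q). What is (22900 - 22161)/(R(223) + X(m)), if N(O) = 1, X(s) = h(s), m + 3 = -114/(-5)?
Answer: 3695/3604 ≈ 1.0252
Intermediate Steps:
m = 99/5 (m = -3 - 114/(-5) = -3 - 114*(-⅕) = -3 + 114/5 = 99/5 ≈ 19.800)
h(q) = 36*q (h(q) = 3*(6*(q + q)) = 3*(6*(2*q)) = 3*(12*q) = 36*q)
X(s) = 36*s
Z(J) = -2 + J
R(b) = 8 (R(b) = -8*(-2 + 1) = -8*(-1) = 8)
(22900 - 22161)/(R(223) + X(m)) = (22900 - 22161)/(8 + 36*(99/5)) = 739/(8 + 3564/5) = 739/(3604/5) = 739*(5/3604) = 3695/3604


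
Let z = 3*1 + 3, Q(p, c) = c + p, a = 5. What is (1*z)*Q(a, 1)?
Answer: 36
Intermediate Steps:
z = 6 (z = 3 + 3 = 6)
(1*z)*Q(a, 1) = (1*6)*(1 + 5) = 6*6 = 36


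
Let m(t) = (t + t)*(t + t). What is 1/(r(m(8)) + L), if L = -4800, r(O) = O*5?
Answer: -1/3520 ≈ -0.00028409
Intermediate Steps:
m(t) = 4*t² (m(t) = (2*t)*(2*t) = 4*t²)
r(O) = 5*O
1/(r(m(8)) + L) = 1/(5*(4*8²) - 4800) = 1/(5*(4*64) - 4800) = 1/(5*256 - 4800) = 1/(1280 - 4800) = 1/(-3520) = -1/3520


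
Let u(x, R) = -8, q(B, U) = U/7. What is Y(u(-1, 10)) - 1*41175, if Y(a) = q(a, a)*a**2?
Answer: -288737/7 ≈ -41248.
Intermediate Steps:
q(B, U) = U/7 (q(B, U) = U*(1/7) = U/7)
Y(a) = a**3/7 (Y(a) = (a/7)*a**2 = a**3/7)
Y(u(-1, 10)) - 1*41175 = (1/7)*(-8)**3 - 1*41175 = (1/7)*(-512) - 41175 = -512/7 - 41175 = -288737/7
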